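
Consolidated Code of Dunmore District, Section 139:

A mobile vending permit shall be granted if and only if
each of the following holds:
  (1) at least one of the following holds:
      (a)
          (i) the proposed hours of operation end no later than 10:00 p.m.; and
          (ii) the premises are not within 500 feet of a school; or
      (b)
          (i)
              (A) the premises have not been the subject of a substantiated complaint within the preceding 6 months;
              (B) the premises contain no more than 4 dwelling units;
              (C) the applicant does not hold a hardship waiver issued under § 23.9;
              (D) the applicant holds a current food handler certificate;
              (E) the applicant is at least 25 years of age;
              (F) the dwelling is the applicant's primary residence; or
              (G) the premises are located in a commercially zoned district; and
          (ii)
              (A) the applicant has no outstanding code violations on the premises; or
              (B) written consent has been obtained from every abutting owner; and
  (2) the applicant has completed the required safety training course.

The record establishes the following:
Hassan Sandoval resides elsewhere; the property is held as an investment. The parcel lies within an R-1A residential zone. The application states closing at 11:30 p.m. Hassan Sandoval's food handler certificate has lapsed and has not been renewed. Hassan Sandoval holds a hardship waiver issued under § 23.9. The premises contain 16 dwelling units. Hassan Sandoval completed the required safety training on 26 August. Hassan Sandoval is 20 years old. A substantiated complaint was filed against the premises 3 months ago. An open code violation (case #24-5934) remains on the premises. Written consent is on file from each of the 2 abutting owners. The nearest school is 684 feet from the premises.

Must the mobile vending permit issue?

(i) closes by 10 p.m. — fails.
(ii) ≥500 ft from school — satisfied.
(a): F AND T → false.
(A) no complaint in 6 mo. — fails.
(B) ≤ 4 units — not satisfied.
(C) not (hardship waiver) — fails.
(D) food handler cert. — fails.
(E) age ≥ 25 — fails.
(F) primary residence — not met.
(G) commercially zoned — not satisfied.
(i) = F OR F OR F OR F OR F OR F OR F = false.
(A) no code violations — not satisfied.
(B) all abutters consent — met.
(ii) = F OR T = true.
(b) = F AND T = false.
(1): F OR F → false.
(2) safety training — met.
Overall = F AND T = false.

No — denied.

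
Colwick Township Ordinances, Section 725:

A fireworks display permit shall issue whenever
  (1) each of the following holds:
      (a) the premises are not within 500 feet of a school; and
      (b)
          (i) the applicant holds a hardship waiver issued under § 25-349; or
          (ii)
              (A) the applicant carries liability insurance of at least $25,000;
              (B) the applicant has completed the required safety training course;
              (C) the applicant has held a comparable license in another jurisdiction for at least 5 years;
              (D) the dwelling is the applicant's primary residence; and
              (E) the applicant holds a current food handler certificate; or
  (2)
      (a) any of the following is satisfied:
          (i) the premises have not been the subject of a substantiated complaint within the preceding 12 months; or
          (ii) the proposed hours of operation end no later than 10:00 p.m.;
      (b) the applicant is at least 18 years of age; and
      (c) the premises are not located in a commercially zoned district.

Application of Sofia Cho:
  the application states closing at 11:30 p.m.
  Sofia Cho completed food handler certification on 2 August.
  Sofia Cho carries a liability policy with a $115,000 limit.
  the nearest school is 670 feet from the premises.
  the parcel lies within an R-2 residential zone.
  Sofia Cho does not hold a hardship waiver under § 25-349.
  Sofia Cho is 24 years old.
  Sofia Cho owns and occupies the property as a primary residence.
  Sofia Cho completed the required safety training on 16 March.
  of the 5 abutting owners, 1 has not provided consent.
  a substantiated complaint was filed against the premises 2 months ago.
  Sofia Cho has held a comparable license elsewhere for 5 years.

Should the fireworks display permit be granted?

(a) ≥500 ft from school — satisfied.
(i) hardship waiver — not satisfied.
(A) insurance ≥ $25,000 — holds.
(B) safety training — holds.
(C) prior license ≥ 5 yr — holds.
(D) primary residence — met.
(E) food handler cert. — holds.
(ii) = T AND T AND T AND T AND T = true.
So (b) is satisfied (F OR T).
So (1) is satisfied (T AND T).
(i) no complaint in 12 mo. — not satisfied.
(ii) closes by 10 p.m. — not met.
(a): F OR F → false.
(b) age ≥ 18 — satisfied.
(c) not (commercially zoned) — satisfied.
(2) = F AND T AND T = false.
Overall: T OR F → true.

Yes — granted.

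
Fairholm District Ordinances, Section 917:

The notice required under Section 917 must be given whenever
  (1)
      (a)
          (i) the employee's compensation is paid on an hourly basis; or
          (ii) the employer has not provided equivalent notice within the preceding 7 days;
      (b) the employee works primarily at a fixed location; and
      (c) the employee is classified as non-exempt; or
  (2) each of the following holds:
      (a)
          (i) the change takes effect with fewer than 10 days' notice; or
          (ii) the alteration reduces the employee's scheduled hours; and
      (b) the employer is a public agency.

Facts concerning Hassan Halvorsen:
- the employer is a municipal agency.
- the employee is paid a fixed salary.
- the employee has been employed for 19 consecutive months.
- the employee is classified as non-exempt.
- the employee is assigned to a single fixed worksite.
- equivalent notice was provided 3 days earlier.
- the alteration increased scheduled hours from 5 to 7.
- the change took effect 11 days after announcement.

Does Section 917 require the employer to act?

No — not required.

(i) hourly-paid — not met.
(ii) no recent notice — not satisfied.
So (a) is not satisfied (F OR F).
(b) fixed location — met.
(c) non-exempt — met.
So (1) is not satisfied (F AND T AND T).
(i) < 10 days' notice — not satisfied.
(ii) hours reduced — not met.
(a) = F OR F = false.
(b) public agency — satisfied.
So (2) is not satisfied (F AND T).
So Overall is not satisfied (F OR F).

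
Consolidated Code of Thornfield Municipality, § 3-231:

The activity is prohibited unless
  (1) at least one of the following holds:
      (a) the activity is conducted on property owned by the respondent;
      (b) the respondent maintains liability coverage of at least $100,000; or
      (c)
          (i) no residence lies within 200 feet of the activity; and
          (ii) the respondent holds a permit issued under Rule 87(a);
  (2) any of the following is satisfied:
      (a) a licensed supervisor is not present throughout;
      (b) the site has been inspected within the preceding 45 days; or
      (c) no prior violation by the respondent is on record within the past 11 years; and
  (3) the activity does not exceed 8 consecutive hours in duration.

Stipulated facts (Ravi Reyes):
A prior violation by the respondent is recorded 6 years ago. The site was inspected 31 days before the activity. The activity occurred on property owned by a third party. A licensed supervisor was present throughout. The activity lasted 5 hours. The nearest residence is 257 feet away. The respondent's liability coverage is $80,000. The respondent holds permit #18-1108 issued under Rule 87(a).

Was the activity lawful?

(a) own property — not satisfied.
(b) coverage ≥ $100,000 — not met.
(i) no residence in 200 ft — met.
(ii) holds permit — holds.
(c) = T AND T = true.
(1) = F OR F OR T = true.
(a) not (supervisor present) — not met.
(b) site inspected — satisfied.
(c) no prior violation — not met.
(2) = F OR T OR F = true.
(3) ≤ 8 hrs duration — holds.
Overall: T AND T AND T → true.

Yes — lawful.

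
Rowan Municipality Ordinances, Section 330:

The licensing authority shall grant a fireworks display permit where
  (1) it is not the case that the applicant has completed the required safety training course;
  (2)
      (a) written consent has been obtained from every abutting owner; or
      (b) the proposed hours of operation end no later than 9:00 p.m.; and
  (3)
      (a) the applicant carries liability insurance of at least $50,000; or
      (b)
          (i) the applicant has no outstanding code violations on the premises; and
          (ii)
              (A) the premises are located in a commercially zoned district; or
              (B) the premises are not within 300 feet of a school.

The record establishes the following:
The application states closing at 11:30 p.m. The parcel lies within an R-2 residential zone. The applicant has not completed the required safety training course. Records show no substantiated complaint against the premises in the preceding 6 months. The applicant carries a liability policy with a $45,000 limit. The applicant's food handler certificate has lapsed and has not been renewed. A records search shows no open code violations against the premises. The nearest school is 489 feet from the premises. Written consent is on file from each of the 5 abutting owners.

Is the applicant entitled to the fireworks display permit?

(1) not (safety training) — met.
(a) all abutters consent — met.
(b) closes by 9 p.m. — fails.
So (2) is satisfied (T OR F).
(a) insurance ≥ $50,000 — not satisfied.
(i) no code violations — holds.
(A) commercially zoned — fails.
(B) ≥300 ft from school — holds.
So (ii) is satisfied (F OR T).
(b): T AND T → true.
So (3) is satisfied (F OR T).
Overall: T AND T AND T → true.

Yes — granted.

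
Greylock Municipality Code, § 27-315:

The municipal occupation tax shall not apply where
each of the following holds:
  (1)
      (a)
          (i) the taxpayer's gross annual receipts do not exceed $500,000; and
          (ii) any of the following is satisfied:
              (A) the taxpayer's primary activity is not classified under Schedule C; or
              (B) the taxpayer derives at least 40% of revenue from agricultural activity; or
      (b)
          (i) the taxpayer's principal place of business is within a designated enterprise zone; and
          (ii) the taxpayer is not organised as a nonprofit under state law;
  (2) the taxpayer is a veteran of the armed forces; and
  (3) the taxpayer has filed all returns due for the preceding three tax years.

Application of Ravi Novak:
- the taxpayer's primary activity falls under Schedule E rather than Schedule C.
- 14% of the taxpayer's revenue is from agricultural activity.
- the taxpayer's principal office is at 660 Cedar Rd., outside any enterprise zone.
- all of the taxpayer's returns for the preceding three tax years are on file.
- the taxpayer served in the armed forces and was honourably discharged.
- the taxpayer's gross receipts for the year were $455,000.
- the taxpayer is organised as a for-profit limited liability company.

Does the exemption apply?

(i) receipts ≤ $500,000 — holds.
(A) not (Schedule C activity) — holds.
(B) ≥40% agricultural — not satisfied.
So (ii) is satisfied (T OR F).
So (a) is satisfied (T AND T).
(i) in enterprise zone — not satisfied.
(ii) not (nonprofit) — satisfied.
So (b) is not satisfied (F AND T).
(1): T OR F → true.
(2) veteran — met.
(3) returns current — holds.
Overall: T AND T AND T → true.

Yes — exempt.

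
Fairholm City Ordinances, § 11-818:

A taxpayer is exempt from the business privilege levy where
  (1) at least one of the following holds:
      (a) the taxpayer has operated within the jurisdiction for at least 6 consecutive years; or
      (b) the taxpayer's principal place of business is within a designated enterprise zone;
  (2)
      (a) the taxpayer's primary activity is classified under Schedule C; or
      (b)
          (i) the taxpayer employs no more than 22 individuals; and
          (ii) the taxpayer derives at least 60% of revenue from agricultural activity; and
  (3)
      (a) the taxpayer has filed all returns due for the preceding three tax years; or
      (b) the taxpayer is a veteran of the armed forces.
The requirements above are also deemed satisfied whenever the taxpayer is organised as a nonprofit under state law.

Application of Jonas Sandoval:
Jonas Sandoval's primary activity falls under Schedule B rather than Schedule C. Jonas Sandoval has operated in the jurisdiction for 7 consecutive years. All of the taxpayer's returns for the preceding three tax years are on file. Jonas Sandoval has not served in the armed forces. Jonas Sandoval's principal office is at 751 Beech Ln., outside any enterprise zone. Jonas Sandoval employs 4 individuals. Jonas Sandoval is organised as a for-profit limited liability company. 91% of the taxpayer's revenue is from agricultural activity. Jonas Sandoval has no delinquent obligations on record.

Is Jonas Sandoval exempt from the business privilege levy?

(a) ≥ 6 yrs in jurisdiction — satisfied.
(b) in enterprise zone — not satisfied.
(1) = T OR F = true.
(a) Schedule C activity — fails.
(i) ≤ 22 employees — satisfied.
(ii) ≥60% agricultural — satisfied.
(b) = T AND T = true.
(2) = F OR T = true.
(a) returns current — satisfied.
(b) veteran — not met.
(3) = T OR F = true.
So Overall is satisfied (T AND T AND T).
Exception (nonprofit) — not satisfied.
Result: main true OR exception false → true.

Yes — exempt.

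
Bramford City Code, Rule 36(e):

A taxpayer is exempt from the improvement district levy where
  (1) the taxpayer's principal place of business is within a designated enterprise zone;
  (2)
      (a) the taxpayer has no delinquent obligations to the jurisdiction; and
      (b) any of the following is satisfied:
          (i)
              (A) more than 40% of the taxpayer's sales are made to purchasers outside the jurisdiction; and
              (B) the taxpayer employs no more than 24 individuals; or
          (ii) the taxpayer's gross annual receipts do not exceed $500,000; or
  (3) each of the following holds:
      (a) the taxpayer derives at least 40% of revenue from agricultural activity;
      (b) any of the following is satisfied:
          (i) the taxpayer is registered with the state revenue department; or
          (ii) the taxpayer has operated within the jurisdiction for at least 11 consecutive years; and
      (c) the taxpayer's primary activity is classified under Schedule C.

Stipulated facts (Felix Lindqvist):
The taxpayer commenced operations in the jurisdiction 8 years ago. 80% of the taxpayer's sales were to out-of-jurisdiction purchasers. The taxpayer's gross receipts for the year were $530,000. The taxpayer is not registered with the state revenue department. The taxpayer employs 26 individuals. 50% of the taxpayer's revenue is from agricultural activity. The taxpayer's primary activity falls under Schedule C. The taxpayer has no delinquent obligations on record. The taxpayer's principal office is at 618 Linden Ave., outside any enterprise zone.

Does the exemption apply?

(1) in enterprise zone — not satisfied.
(a) no delinquency — met.
(A) >40% out-of-jur. sales — met.
(B) ≤ 24 employees — not satisfied.
(i) = T AND F = false.
(ii) receipts ≤ $500,000 — not met.
(b): F OR F → false.
So (2) is not satisfied (T AND F).
(a) ≥40% agricultural — satisfied.
(i) state-registered — not satisfied.
(ii) ≥ 11 yrs in jurisdiction — not satisfied.
(b) = F OR F = false.
(c) Schedule C activity — satisfied.
(3): T AND F AND T → false.
Overall: F OR F OR F → false.

No — not exempt.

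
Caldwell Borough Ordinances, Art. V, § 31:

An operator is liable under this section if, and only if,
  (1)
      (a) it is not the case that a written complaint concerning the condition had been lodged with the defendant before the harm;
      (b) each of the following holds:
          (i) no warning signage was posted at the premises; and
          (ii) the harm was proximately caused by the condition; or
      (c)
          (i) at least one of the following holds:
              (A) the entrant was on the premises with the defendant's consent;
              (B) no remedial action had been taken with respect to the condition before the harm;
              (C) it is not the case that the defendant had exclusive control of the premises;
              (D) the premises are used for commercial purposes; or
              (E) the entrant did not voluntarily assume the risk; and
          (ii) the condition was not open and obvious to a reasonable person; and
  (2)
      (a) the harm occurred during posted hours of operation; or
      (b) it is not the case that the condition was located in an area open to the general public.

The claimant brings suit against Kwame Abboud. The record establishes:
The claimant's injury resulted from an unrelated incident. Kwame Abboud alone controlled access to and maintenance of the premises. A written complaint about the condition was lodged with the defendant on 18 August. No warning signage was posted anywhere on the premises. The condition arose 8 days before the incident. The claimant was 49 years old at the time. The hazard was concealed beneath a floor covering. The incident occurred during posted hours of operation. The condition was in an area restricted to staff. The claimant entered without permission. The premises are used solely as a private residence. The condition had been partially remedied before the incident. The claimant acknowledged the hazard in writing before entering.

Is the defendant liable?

No — not liable.

(a) not (complaint lodged) — not met.
(i) no signage posted — satisfied.
(ii) proximate cause — fails.
(b) = T AND F = false.
(A) consent to enter — not satisfied.
(B) no remedial action — not met.
(C) not (exclusive control) — not met.
(D) commercial use — not met.
(E) no assumed risk — not met.
(i) = F OR F OR F OR F OR F = false.
(ii) not open/obvious — satisfied.
So (c) is not satisfied (F AND T).
So (1) is not satisfied (F OR F OR F).
(a) during posted hours — holds.
(b) not (public area) — holds.
(2) = T OR T = true.
So Overall is not satisfied (F AND T).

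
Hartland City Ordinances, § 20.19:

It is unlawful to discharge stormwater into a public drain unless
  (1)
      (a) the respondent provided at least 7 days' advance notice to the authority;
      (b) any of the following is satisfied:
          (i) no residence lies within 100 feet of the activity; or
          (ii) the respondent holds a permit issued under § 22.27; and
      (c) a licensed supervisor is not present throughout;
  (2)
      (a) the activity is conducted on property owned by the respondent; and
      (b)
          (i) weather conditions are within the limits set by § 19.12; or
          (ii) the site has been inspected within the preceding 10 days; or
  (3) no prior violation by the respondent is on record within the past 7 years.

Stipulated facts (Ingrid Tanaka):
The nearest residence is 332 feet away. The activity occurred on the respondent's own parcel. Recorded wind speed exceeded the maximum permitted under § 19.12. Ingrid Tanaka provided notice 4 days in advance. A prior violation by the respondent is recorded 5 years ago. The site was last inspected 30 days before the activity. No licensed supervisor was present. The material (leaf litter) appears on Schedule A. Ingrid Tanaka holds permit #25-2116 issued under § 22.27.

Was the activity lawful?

(a) ≥7 days' notice — fails.
(i) no residence in 100 ft — satisfied.
(ii) holds permit — satisfied.
(b) = T OR T = true.
(c) not (supervisor present) — holds.
So (1) is not satisfied (F AND T AND T).
(a) own property — met.
(i) weather ok — not met.
(ii) site inspected — not met.
(b): F OR F → false.
(2): T AND F → false.
(3) no prior violation — fails.
Overall = F OR F OR F = false.

No — unlawful.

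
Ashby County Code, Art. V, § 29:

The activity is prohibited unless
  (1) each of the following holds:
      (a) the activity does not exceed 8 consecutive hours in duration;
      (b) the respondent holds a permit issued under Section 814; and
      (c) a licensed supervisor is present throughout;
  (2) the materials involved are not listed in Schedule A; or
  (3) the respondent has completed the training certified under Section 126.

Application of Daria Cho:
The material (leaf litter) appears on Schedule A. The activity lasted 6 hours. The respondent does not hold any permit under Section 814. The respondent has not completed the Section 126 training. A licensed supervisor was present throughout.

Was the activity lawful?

No — unlawful.

(a) ≤ 8 hrs duration — holds.
(b) holds permit — not met.
(c) supervisor present — satisfied.
So (1) is not satisfied (T AND F AND T).
(2) not (Schedule A material) — not satisfied.
(3) training certified — not satisfied.
So Overall is not satisfied (F OR F OR F).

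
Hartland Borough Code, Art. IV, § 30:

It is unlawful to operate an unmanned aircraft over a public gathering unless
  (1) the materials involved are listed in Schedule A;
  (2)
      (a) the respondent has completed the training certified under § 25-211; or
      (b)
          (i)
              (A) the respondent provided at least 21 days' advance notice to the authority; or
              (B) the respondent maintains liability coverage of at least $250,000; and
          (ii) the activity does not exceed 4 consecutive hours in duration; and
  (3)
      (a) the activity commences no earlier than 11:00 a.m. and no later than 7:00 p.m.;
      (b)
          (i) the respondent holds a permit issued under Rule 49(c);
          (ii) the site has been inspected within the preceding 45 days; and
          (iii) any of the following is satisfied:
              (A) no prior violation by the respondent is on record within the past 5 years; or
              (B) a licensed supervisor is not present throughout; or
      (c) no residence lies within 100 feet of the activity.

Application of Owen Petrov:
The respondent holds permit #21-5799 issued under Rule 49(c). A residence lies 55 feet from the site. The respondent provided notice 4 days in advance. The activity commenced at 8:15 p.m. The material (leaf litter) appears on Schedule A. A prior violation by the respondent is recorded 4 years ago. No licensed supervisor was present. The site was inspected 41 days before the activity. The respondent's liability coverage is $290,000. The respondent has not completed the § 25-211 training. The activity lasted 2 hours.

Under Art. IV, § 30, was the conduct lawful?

(1) Schedule A material — satisfied.
(a) training certified — fails.
(A) ≥21 days' notice — fails.
(B) coverage ≥ $250,000 — satisfied.
So (i) is satisfied (F OR T).
(ii) ≤ 4 hrs duration — satisfied.
(b): T AND T → true.
(2) = F OR T = true.
(a) start within hours — not satisfied.
(i) holds permit — holds.
(ii) site inspected — met.
(A) no prior violation — not met.
(B) not (supervisor present) — satisfied.
So (iii) is satisfied (F OR T).
(b): T AND T AND T → true.
(c) no residence in 100 ft — not met.
(3): F OR T OR F → true.
Overall: T AND T AND T → true.

Yes — lawful.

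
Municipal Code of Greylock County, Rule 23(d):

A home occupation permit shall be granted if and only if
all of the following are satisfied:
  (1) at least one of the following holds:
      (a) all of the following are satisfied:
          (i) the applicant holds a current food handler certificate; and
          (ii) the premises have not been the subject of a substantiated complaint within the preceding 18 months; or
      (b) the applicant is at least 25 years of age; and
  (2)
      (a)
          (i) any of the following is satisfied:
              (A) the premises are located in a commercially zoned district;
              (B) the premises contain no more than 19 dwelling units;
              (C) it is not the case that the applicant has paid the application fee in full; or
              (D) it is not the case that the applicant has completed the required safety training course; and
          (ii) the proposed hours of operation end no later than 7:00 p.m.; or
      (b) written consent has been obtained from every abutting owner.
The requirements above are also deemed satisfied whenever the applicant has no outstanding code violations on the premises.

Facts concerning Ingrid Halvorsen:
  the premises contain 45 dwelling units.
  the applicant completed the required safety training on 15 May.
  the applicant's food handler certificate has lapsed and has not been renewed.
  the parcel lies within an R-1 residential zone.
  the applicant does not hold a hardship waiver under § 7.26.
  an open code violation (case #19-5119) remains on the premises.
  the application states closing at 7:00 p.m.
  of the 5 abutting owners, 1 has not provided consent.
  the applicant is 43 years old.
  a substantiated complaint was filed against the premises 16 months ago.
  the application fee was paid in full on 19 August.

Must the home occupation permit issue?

No — denied.

(i) food handler cert. — not met.
(ii) no complaint in 18 mo. — not met.
(a): F AND F → false.
(b) age ≥ 25 — satisfied.
(1) = F OR T = true.
(A) commercially zoned — not satisfied.
(B) ≤ 19 units — not satisfied.
(C) not (fee paid) — not satisfied.
(D) not (safety training) — not satisfied.
(i): F OR F OR F OR F → false.
(ii) closes by 7 p.m. — holds.
(a) = F AND T = false.
(b) all abutters consent — not satisfied.
So (2) is not satisfied (F OR F).
Overall: T AND F → false.
Exception (no code violations) — not satisfied.
Result: main false OR exception false → false.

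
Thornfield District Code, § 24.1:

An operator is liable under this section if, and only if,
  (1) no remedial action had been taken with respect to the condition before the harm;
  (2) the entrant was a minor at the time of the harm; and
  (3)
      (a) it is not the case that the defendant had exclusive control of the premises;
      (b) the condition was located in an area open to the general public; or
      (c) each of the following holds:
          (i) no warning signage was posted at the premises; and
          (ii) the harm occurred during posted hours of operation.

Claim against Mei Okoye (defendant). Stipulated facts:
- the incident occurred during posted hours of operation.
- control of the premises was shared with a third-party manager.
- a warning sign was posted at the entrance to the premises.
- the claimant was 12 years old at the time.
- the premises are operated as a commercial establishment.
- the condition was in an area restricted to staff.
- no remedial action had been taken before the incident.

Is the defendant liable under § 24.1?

(1) no remedial action — met.
(2) entrant a minor — holds.
(a) not (exclusive control) — met.
(b) public area — fails.
(i) no signage posted — not satisfied.
(ii) during posted hours — holds.
(c) = F AND T = false.
(3): T OR F OR F → true.
Overall: T AND T AND T → true.

Yes — liable.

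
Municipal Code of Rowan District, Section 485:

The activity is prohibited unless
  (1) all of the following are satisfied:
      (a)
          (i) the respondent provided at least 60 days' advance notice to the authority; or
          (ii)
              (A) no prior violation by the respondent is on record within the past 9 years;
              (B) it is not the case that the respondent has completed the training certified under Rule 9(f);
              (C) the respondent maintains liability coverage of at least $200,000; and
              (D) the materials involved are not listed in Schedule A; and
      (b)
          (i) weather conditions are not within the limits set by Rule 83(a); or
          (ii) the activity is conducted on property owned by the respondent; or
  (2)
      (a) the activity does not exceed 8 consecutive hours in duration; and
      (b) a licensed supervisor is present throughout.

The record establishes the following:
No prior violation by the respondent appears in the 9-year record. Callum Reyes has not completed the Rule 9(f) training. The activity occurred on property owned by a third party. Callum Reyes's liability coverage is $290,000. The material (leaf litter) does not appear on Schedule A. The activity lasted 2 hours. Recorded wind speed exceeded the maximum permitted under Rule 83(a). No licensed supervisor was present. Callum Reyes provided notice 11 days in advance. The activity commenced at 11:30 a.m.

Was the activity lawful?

(i) ≥60 days' notice — not met.
(A) no prior violation — met.
(B) not (training certified) — holds.
(C) coverage ≥ $200,000 — met.
(D) not (Schedule A material) — satisfied.
(ii): T AND T AND T AND T → true.
(a): F OR T → true.
(i) not (weather ok) — satisfied.
(ii) own property — not met.
(b): T OR F → true.
So (1) is satisfied (T AND T).
(a) ≤ 8 hrs duration — holds.
(b) supervisor present — not met.
So (2) is not satisfied (T AND F).
So Overall is satisfied (T OR F).

Yes — lawful.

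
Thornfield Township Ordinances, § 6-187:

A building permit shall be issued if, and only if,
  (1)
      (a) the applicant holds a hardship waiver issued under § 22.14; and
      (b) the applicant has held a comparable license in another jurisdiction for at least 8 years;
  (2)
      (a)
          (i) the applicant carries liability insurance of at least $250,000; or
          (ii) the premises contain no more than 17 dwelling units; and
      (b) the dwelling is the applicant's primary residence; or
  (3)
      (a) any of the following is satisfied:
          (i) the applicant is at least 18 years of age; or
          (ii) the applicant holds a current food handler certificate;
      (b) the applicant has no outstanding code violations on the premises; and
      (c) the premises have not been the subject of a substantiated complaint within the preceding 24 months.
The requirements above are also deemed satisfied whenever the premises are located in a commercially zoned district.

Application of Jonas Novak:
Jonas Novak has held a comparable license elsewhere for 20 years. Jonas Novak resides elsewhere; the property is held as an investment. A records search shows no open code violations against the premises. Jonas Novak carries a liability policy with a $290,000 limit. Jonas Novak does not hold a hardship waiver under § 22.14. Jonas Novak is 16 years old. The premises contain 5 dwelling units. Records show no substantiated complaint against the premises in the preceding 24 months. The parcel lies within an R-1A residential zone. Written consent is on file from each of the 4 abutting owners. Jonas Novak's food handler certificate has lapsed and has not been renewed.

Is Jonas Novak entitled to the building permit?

No — denied.

(a) hardship waiver — not satisfied.
(b) prior license ≥ 8 yr — holds.
(1) = F AND T = false.
(i) insurance ≥ $250,000 — met.
(ii) ≤ 17 units — holds.
So (a) is satisfied (T OR T).
(b) primary residence — not met.
(2) = T AND F = false.
(i) age ≥ 18 — fails.
(ii) food handler cert. — fails.
(a) = F OR F = false.
(b) no code violations — met.
(c) no complaint in 24 mo. — satisfied.
(3): F AND T AND T → false.
So Overall is not satisfied (F OR F OR F).
Exception (commercially zoned) — not satisfied.
Result: main false OR exception false → false.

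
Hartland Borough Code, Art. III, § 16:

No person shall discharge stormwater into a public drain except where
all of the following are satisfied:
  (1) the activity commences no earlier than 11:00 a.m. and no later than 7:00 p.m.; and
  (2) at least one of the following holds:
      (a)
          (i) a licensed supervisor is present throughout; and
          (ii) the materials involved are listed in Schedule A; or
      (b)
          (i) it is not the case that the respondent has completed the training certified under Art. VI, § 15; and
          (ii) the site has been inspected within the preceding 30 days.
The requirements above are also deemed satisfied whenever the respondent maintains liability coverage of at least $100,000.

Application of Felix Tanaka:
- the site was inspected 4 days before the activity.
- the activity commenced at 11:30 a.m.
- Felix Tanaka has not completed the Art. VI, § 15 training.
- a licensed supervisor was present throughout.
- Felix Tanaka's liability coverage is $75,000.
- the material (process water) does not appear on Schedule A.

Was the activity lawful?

Yes — lawful.

(1) start within hours — satisfied.
(i) supervisor present — met.
(ii) Schedule A material — fails.
So (a) is not satisfied (T AND F).
(i) not (training certified) — satisfied.
(ii) site inspected — met.
So (b) is satisfied (T AND T).
So (2) is satisfied (F OR T).
Overall: T AND T → true.
Exception (coverage ≥ $100,000) — not satisfied.
Result: main true OR exception false → true.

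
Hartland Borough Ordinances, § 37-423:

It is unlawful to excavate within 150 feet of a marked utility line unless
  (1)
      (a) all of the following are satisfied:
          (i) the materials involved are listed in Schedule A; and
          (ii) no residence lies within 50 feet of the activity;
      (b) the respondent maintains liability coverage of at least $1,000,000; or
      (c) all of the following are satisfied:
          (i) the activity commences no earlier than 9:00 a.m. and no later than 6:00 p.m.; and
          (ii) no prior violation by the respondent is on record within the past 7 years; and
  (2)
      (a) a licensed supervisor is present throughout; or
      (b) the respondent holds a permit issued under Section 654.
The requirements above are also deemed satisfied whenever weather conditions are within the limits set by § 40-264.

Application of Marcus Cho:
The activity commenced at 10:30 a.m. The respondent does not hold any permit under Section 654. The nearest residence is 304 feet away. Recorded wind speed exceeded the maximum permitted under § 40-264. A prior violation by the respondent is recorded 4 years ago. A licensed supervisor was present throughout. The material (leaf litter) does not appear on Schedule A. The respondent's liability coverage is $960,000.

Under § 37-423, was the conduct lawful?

No — unlawful.

(i) Schedule A material — not satisfied.
(ii) no residence in 50 ft — met.
(a): F AND T → false.
(b) coverage ≥ $1,000,000 — not met.
(i) start within hours — met.
(ii) no prior violation — not met.
So (c) is not satisfied (T AND F).
So (1) is not satisfied (F OR F OR F).
(a) supervisor present — satisfied.
(b) holds permit — not satisfied.
(2) = T OR F = true.
Overall: F AND T → false.
Exception (weather ok) — not satisfied.
Result: main false OR exception false → false.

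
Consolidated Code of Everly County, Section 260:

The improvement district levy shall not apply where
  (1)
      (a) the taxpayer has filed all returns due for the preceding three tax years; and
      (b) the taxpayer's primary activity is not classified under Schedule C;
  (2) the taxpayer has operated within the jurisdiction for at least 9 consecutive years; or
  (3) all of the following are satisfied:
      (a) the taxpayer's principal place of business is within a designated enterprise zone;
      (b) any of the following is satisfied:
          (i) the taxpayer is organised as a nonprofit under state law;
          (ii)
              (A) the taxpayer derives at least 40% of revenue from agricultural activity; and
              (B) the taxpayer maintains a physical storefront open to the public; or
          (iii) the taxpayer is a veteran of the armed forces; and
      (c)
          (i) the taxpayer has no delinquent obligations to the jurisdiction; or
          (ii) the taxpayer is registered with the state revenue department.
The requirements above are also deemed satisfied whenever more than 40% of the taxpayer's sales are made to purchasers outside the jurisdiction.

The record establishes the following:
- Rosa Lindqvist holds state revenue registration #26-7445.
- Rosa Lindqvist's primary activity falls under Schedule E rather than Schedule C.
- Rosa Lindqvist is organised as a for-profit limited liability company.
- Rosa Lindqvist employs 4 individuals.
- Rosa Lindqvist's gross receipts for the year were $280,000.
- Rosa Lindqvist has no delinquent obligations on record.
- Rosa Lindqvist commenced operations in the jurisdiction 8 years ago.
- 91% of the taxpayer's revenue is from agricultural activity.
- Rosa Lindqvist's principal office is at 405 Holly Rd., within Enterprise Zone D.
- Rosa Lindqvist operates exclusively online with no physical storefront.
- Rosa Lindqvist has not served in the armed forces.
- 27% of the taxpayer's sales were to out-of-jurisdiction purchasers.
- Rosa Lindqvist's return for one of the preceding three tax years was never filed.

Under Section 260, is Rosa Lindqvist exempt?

No — not exempt.

(a) returns current — not satisfied.
(b) not (Schedule C activity) — met.
(1): F AND T → false.
(2) ≥ 9 yrs in jurisdiction — not met.
(a) in enterprise zone — met.
(i) nonprofit — not satisfied.
(A) ≥40% agricultural — satisfied.
(B) has storefront — not satisfied.
(ii): T AND F → false.
(iii) veteran — fails.
(b) = F OR F OR F = false.
(i) no delinquency — holds.
(ii) state-registered — satisfied.
(c): T OR T → true.
(3) = T AND F AND T = false.
Overall: F OR F OR F → false.
Exception (>40% out-of-jur. sales) — not satisfied.
Result: main false OR exception false → false.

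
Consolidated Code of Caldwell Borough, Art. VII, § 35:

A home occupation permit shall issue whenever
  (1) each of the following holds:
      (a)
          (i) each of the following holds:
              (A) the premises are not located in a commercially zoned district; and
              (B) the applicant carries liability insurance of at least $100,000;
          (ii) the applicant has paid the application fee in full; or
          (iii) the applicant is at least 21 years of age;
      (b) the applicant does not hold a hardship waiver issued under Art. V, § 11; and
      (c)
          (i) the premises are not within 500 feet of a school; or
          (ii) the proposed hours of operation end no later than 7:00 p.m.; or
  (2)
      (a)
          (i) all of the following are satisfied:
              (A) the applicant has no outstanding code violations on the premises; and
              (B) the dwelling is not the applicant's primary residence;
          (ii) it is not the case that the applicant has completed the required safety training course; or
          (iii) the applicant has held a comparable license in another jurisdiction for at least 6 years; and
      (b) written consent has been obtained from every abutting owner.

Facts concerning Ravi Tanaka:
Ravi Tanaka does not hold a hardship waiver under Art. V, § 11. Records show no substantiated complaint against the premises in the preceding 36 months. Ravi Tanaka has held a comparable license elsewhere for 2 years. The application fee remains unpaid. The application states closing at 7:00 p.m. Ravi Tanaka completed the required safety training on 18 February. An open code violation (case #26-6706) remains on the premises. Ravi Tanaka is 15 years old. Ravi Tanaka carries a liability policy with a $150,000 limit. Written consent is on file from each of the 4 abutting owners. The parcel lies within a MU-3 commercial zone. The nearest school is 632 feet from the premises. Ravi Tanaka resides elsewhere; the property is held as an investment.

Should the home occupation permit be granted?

No — denied.

(A) not (commercially zoned) — not satisfied.
(B) insurance ≥ $100,000 — holds.
(i) = F AND T = false.
(ii) fee paid — not met.
(iii) age ≥ 21 — not met.
So (a) is not satisfied (F OR F OR F).
(b) not (hardship waiver) — met.
(i) ≥500 ft from school — holds.
(ii) closes by 7 p.m. — met.
(c): T OR T → true.
So (1) is not satisfied (F AND T AND T).
(A) no code violations — not met.
(B) not (primary residence) — met.
(i): F AND T → false.
(ii) not (safety training) — fails.
(iii) prior license ≥ 6 yr — fails.
(a): F OR F OR F → false.
(b) all abutters consent — satisfied.
(2): F AND T → false.
Overall: F OR F → false.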